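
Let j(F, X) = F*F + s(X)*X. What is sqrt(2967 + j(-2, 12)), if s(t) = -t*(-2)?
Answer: sqrt(3259) ≈ 57.088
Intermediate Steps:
s(t) = 2*t (s(t) = -(-2)*t = 2*t)
j(F, X) = F**2 + 2*X**2 (j(F, X) = F*F + (2*X)*X = F**2 + 2*X**2)
sqrt(2967 + j(-2, 12)) = sqrt(2967 + ((-2)**2 + 2*12**2)) = sqrt(2967 + (4 + 2*144)) = sqrt(2967 + (4 + 288)) = sqrt(2967 + 292) = sqrt(3259)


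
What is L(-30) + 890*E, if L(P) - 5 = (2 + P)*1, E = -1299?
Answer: -1156133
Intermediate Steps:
L(P) = 7 + P (L(P) = 5 + (2 + P)*1 = 5 + (2 + P) = 7 + P)
L(-30) + 890*E = (7 - 30) + 890*(-1299) = -23 - 1156110 = -1156133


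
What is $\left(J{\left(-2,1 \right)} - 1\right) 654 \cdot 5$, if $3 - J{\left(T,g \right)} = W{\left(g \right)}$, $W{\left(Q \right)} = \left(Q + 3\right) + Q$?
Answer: $-9810$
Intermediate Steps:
$W{\left(Q \right)} = 3 + 2 Q$ ($W{\left(Q \right)} = \left(3 + Q\right) + Q = 3 + 2 Q$)
$J{\left(T,g \right)} = - 2 g$ ($J{\left(T,g \right)} = 3 - \left(3 + 2 g\right) = - 2 g$)
$\left(J{\left(-2,1 \right)} - 1\right) 654 \cdot 5 = \left(\left(-2\right) 1 - 1\right) 654 \cdot 5 = \left(-2 - 1\right) 3270 = \left(-3\right) 3270 = -9810$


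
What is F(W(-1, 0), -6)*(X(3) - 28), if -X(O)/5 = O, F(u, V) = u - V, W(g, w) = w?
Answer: -258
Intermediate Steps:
X(O) = -5*O
F(W(-1, 0), -6)*(X(3) - 28) = (0 - 1*(-6))*(-5*3 - 28) = (0 + 6)*(-15 - 28) = 6*(-43) = -258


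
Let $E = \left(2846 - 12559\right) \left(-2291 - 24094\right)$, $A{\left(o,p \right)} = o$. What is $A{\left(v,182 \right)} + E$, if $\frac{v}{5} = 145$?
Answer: $256278230$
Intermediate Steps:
$v = 725$ ($v = 5 \cdot 145 = 725$)
$E = 256277505$ ($E = \left(-9713\right) \left(-26385\right) = 256277505$)
$A{\left(v,182 \right)} + E = 725 + 256277505 = 256278230$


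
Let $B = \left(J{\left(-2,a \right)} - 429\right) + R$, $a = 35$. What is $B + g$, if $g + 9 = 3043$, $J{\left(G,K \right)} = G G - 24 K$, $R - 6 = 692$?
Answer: $2467$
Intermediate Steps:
$R = 698$ ($R = 6 + 692 = 698$)
$J{\left(G,K \right)} = G^{2} - 24 K$
$g = 3034$ ($g = -9 + 3043 = 3034$)
$B = -567$ ($B = \left(\left(\left(-2\right)^{2} - 840\right) - 429\right) + 698 = \left(\left(4 - 840\right) - 429\right) + 698 = \left(-836 - 429\right) + 698 = -1265 + 698 = -567$)
$B + g = -567 + 3034 = 2467$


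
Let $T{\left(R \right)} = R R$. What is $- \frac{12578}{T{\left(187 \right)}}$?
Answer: $- \frac{12578}{34969} \approx -0.35969$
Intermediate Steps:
$T{\left(R \right)} = R^{2}$
$- \frac{12578}{T{\left(187 \right)}} = - \frac{12578}{187^{2}} = - \frac{12578}{34969}$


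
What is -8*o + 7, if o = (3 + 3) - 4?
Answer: -9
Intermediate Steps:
o = 2 (o = 6 - 4 = 2)
-8*o + 7 = -8*2 + 7 = -16 + 7 = -9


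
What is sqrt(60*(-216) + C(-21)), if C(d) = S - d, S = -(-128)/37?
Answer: I*sqrt(17708755)/37 ≈ 113.73*I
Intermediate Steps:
S = 128/37 (S = -(-128)/37 = -1*(-128/37) = 128/37 ≈ 3.4595)
C(d) = 128/37 - d
sqrt(60*(-216) + C(-21)) = sqrt(60*(-216) + (128/37 - 1*(-21))) = sqrt(-12960 + (128/37 + 21)) = sqrt(-12960 + 905/37) = sqrt(-478615/37) = I*sqrt(17708755)/37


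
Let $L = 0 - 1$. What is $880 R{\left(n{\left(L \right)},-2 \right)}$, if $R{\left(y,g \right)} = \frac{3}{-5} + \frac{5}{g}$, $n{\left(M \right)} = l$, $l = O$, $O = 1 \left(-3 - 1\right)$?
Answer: $-2728$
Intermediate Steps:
$O = -4$ ($O = 1 \left(-4\right) = -4$)
$l = -4$
$L = -1$
$n{\left(M \right)} = -4$
$R{\left(y,g \right)} = - \frac{3}{5} + \frac{5}{g}$ ($R{\left(y,g \right)} = 3 \left(- \frac{1}{5}\right) + \frac{5}{g} = - \frac{3}{5} + \frac{5}{g}$)
$880 R{\left(n{\left(L \right)},-2 \right)} = 880 \left(- \frac{3}{5} + \frac{5}{-2}\right) = 880 \left(- \frac{3}{5} + 5 \left(- \frac{1}{2}\right)\right) = 880 \left(- \frac{3}{5} - \frac{5}{2}\right) = 880 \left(- \frac{31}{10}\right) = -2728$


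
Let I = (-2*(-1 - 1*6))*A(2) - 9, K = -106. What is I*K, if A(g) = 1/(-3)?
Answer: 4346/3 ≈ 1448.7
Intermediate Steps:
A(g) = -1/3
I = -41/3 (I = -2*(-1 - 1*6)*(-1/3) - 9 = -2*(-1 - 6)*(-1/3) - 9 = -2*(-7)*(-1/3) - 9 = 14*(-1/3) - 9 = -14/3 - 9 = -41/3 ≈ -13.667)
I*K = -41/3*(-106) = 4346/3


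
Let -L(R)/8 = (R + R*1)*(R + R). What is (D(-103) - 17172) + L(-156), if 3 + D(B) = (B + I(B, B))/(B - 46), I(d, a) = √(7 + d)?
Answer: -118593020/149 - 4*I*√6/149 ≈ -7.9593e+5 - 0.065758*I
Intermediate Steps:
L(R) = -32*R² (L(R) = -8*(R + R*1)*(R + R) = -8*(R + R)*2*R = -8*2*R*2*R = -32*R²)
D(B) = -3 + (B + √(7 + B))/(-46 + B) (D(B) = -3 + (B + √(7 + B))/(B - 46) = -3 + (B + √(7 + B))/(-46 + B))
(D(-103) - 17172) + L(-156) = ((138 + √(7 - 103) - 2*(-103))/(-46 - 103) - 17172) - 32*(-156)² = ((138 + √(-96) + 206)/(-149) - 17172) - 32*24336 = (-(138 + 4*I*√6 + 206)/149 - 17172) - 778752 = (-(344 + 4*I*√6)/149 - 17172) - 778752 = ((-344/149 - 4*I*√6/149) - 17172) - 778752 = (-2558972/149 - 4*I*√6/149) - 778752 = -118593020/149 - 4*I*√6/149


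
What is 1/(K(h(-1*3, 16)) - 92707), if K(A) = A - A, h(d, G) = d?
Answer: -1/92707 ≈ -1.0787e-5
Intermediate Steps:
K(A) = 0
1/(K(h(-1*3, 16)) - 92707) = 1/(0 - 92707) = 1/(-92707) = -1/92707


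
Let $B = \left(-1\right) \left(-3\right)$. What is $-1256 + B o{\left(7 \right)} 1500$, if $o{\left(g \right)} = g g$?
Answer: $219244$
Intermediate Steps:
$o{\left(g \right)} = g^{2}$
$B = 3$
$-1256 + B o{\left(7 \right)} 1500 = -1256 + 3 \cdot 7^{2} \cdot 1500 = -1256 + 3 \cdot 49 \cdot 1500 = -1256 + 147 \cdot 1500 = -1256 + 220500 = 219244$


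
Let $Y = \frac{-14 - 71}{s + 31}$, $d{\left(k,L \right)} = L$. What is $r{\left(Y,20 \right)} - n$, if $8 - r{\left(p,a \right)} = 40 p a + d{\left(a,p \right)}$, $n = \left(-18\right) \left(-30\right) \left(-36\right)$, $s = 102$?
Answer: $\frac{2654669}{133} \approx 19960.0$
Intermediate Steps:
$n = -19440$ ($n = 540 \left(-36\right) = -19440$)
$Y = - \frac{85}{133}$ ($Y = \frac{-14 - 71}{102 + 31} = - \frac{85}{133} \approx -0.6391$)
$r{\left(p,a \right)} = 8 - p - 40 a p$ ($r{\left(p,a \right)} = 8 - \left(40 p a + p\right) = 8 - \left(40 a p + p\right) = 8 - \left(p + 40 a p\right) = 8 - p - 40 a p$)
$r{\left(Y,20 \right)} - n = \left(8 - - \frac{85}{133} - 800 \left(- \frac{85}{133}\right)\right) - -19440 = \left(8 + \frac{85}{133} + \frac{68000}{133}\right) + 19440 = \frac{69149}{133} + 19440 = \frac{2654669}{133}$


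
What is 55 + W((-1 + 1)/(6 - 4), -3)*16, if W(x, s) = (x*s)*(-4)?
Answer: 55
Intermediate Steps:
W(x, s) = -4*s*x (W(x, s) = (s*x)*(-4) = -4*s*x)
55 + W((-1 + 1)/(6 - 4), -3)*16 = 55 - 4*(-3)*(-1 + 1)/(6 - 4)*16 = 55 - 4*(-3)*0/2*16 = 55 - 4*(-3)*0*(½)*16 = 55 - 4*(-3)*0*16 = 55 + 0*16 = 55 + 0 = 55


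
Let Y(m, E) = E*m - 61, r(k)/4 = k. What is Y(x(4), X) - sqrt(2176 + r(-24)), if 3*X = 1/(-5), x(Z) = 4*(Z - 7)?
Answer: -301/5 - 4*sqrt(130) ≈ -105.81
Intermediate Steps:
x(Z) = -28 + 4*Z (x(Z) = 4*(-7 + Z) = -28 + 4*Z)
X = -1/15 (X = (1/3)/(-5) = (1/3)*(-1/5) = -1/15 ≈ -0.066667)
r(k) = 4*k
Y(m, E) = -61 + E*m
Y(x(4), X) - sqrt(2176 + r(-24)) = (-61 - (-28 + 4*4)/15) - sqrt(2176 + 4*(-24)) = (-61 - (-28 + 16)/15) - sqrt(2176 - 96) = (-61 - 1/15*(-12)) - sqrt(2080) = (-61 + 4/5) - 4*sqrt(130) = -301/5 - 4*sqrt(130)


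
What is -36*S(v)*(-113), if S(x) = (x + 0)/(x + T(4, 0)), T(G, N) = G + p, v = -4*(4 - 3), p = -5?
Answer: 16272/5 ≈ 3254.4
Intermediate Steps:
v = -4 (v = -4*1 = -4)
T(G, N) = -5 + G (T(G, N) = G - 5 = -5 + G)
S(x) = x/(-1 + x) (S(x) = (x + 0)/(x + (-5 + 4)) = x/(x - 1) = x/(-1 + x))
-36*S(v)*(-113) = -(-144)/(-1 - 4)*(-113) = -(-144)/(-5)*(-113) = -(-144)*(-1)/5*(-113) = -36*⅘*(-113) = -144/5*(-113) = 16272/5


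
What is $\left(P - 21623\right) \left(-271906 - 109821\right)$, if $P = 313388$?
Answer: $-111374578155$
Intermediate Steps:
$\left(P - 21623\right) \left(-271906 - 109821\right) = \left(313388 - 21623\right) \left(-271906 - 109821\right) = 291765 \left(-381727\right) = -111374578155$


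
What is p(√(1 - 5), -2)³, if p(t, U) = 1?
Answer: 1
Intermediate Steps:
p(√(1 - 5), -2)³ = 1³ = 1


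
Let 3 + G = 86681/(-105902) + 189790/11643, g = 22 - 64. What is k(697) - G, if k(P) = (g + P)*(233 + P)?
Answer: 751076906159161/1233016986 ≈ 6.0914e+5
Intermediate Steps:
g = -42
k(P) = (-42 + P)*(233 + P)
G = 15390862739/1233016986 (G = -3 + (86681/(-105902) + 189790/11643) = -3 + (86681*(-1/105902) + 189790*(1/11643)) = -3 + (-86681/105902 + 189790/11643) = -3 + 19089913697/1233016986 = 15390862739/1233016986 ≈ 12.482)
k(697) - G = (-9786 + 697² + 191*697) - 1*15390862739/1233016986 = (-9786 + 485809 + 133127) - 15390862739/1233016986 = 609150 - 15390862739/1233016986 = 751076906159161/1233016986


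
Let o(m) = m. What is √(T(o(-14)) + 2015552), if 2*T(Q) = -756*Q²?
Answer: 2*√485366 ≈ 1393.4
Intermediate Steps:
T(Q) = -378*Q² (T(Q) = (-756*Q²)/2 = -378*Q²)
√(T(o(-14)) + 2015552) = √(-378*(-14)² + 2015552) = √(-378*196 + 2015552) = √(-74088 + 2015552) = √1941464 = 2*√485366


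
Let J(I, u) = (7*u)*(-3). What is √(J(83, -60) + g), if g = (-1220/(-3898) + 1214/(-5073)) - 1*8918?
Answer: I*√748625449175867694/9887277 ≈ 87.51*I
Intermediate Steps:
J(I, u) = -21*u
g = -88174007842/9887277 (g = (-1220*(-1/3898) + 1214*(-1/5073)) - 8918 = (610/1949 - 1214/5073) - 8918 = 728444/9887277 - 8918 = -88174007842/9887277 ≈ -8917.9)
√(J(83, -60) + g) = √(-21*(-60) - 88174007842/9887277) = √(1260 - 88174007842/9887277) = √(-75716038822/9887277) = I*√748625449175867694/9887277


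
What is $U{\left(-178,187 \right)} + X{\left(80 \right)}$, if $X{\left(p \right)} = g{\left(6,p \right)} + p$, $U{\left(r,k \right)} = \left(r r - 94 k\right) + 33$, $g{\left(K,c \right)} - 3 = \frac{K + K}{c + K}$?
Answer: $\frac{611552}{43} \approx 14222.0$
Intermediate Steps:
$g{\left(K,c \right)} = 3 + \frac{2 K}{K + c}$ ($g{\left(K,c \right)} = 3 + \frac{K + K}{c + K} = 3 + \frac{2 K}{K + c}$)
$U{\left(r,k \right)} = 33 + r^{2} - 94 k$ ($U{\left(r,k \right)} = \left(r^{2} - 94 k\right) + 33 = 33 + r^{2} - 94 k$)
$X{\left(p \right)} = p + \frac{30 + 3 p}{6 + p}$ ($X{\left(p \right)} = \frac{3 p + 5 \cdot 6}{6 + p} + p = \frac{3 p + 30}{6 + p} + p = \frac{30 + 3 p}{6 + p} + p = p + \frac{30 + 3 p}{6 + p}$)
$U{\left(-178,187 \right)} + X{\left(80 \right)} = \left(33 + \left(-178\right)^{2} - 17578\right) + \frac{30 + 80^{2} + 9 \cdot 80}{6 + 80} = \left(33 + 31684 - 17578\right) + \frac{30 + 6400 + 720}{86} = 14139 + \frac{1}{86} \cdot 7150 = 14139 + \frac{3575}{43} = \frac{611552}{43}$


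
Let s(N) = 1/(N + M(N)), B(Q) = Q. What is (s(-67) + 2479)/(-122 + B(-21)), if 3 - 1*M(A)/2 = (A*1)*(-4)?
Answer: -134542/7761 ≈ -17.336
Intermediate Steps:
M(A) = 6 + 8*A (M(A) = 6 - 2*A*1*(-4) = 6 - 2*A*(-4) = 6 - (-8)*A = 6 + 8*A)
s(N) = 1/(6 + 9*N) (s(N) = 1/(N + (6 + 8*N)) = 1/(6 + 9*N))
(s(-67) + 2479)/(-122 + B(-21)) = (1/(3*(2 + 3*(-67))) + 2479)/(-122 - 21) = (1/(3*(2 - 201)) + 2479)/(-143) = ((1/3)/(-199) + 2479)*(-1/143) = ((1/3)*(-1/199) + 2479)*(-1/143) = (-1/597 + 2479)*(-1/143) = (1479962/597)*(-1/143) = -134542/7761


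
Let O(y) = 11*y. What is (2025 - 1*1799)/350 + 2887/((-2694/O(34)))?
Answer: -94324864/235725 ≈ -400.15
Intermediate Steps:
(2025 - 1*1799)/350 + 2887/((-2694/O(34))) = (2025 - 1*1799)/350 + 2887/((-2694/(11*34))) = (2025 - 1799)*(1/350) + 2887/((-2694/374)) = 226*(1/350) + 2887/((-2694*1/374)) = 113/175 + 2887/(-1347/187) = 113/175 + 2887*(-187/1347) = 113/175 - 539869/1347 = -94324864/235725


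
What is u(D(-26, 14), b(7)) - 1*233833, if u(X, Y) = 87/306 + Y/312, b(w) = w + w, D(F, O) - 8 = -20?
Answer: -206708081/884 ≈ -2.3383e+5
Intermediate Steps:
D(F, O) = -12 (D(F, O) = 8 - 20 = -12)
b(w) = 2*w
u(X, Y) = 29/102 + Y/312 (u(X, Y) = 87*(1/306) + Y*(1/312) = 29/102 + Y/312)
u(D(-26, 14), b(7)) - 1*233833 = (29/102 + (2*7)/312) - 1*233833 = (29/102 + (1/312)*14) - 233833 = (29/102 + 7/156) - 233833 = 291/884 - 233833 = -206708081/884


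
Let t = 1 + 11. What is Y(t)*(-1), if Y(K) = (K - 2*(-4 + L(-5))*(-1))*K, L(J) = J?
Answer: 72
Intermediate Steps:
t = 12
Y(K) = K*(-18 + K) (Y(K) = (K - 2*(-4 - 5)*(-1))*K = (K - 2*(-9)*(-1))*K = (K + 18*(-1))*K = (K - 18)*K = (-18 + K)*K = K*(-18 + K))
Y(t)*(-1) = (12*(-18 + 12))*(-1) = (12*(-6))*(-1) = -72*(-1) = 72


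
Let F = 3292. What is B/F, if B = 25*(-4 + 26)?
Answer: 275/1646 ≈ 0.16707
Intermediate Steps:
B = 550 (B = 25*22 = 550)
B/F = 550/3292 = 550*(1/3292) = 275/1646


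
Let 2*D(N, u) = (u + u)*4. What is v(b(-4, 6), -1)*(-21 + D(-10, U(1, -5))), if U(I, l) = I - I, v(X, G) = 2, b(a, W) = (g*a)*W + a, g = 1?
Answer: -42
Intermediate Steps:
b(a, W) = a + W*a (b(a, W) = (1*a)*W + a = a*W + a = W*a + a = a + W*a)
U(I, l) = 0
D(N, u) = 4*u (D(N, u) = ((u + u)*4)/2 = ((2*u)*4)/2 = (8*u)/2 = 4*u)
v(b(-4, 6), -1)*(-21 + D(-10, U(1, -5))) = 2*(-21 + 4*0) = 2*(-21 + 0) = 2*(-21) = -42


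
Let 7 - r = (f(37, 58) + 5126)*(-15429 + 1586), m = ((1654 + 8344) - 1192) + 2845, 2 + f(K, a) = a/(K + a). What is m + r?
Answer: 6740405944/95 ≈ 7.0952e+7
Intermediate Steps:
f(K, a) = -2 + a/(K + a)
m = 11651 (m = (9998 - 1192) + 2845 = 8806 + 2845 = 11651)
r = 6739299099/95 (r = 7 - ((-1*58 - 2*37)/(37 + 58) + 5126)*(-15429 + 1586) = 7 - ((-58 - 74)/95 + 5126)*(-13843) = 7 - ((1/95)*(-132) + 5126)*(-13843) = 7 - (-132/95 + 5126)*(-13843) = 7 - 486838*(-13843)/95 = 7 - 1*(-6739298434/95) = 7 + 6739298434/95 = 6739299099/95 ≈ 7.0940e+7)
m + r = 11651 + 6739299099/95 = 6740405944/95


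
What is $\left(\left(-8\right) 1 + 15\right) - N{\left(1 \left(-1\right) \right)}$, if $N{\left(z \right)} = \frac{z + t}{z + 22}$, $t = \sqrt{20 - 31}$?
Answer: $\frac{148}{21} - \frac{i \sqrt{11}}{21} \approx 7.0476 - 0.15793 i$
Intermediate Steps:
$t = i \sqrt{11}$ ($t = \sqrt{-11} = i \sqrt{11} \approx 3.3166 i$)
$N{\left(z \right)} = \frac{z + i \sqrt{11}}{22 + z}$ ($N{\left(z \right)} = \frac{z + i \sqrt{11}}{z + 22} = \frac{z + i \sqrt{11}}{22 + z}$)
$\left(\left(-8\right) 1 + 15\right) - N{\left(1 \left(-1\right) \right)} = \left(\left(-8\right) 1 + 15\right) - \frac{1 \left(-1\right) + i \sqrt{11}}{22 + 1 \left(-1\right)} = \left(-8 + 15\right) - \frac{-1 + i \sqrt{11}}{22 - 1} = 7 - \frac{-1 + i \sqrt{11}}{21} = 7 - \left(- \frac{1}{21} + \frac{i \sqrt{11}}{21}\right) = 7 + \left(\frac{1}{21} - \frac{i \sqrt{11}}{21}\right) = \frac{148}{21} - \frac{i \sqrt{11}}{21}$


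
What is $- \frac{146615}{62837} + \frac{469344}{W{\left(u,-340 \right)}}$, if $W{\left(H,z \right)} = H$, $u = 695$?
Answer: $\frac{29390271503}{43671715} \approx 672.98$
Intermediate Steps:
$- \frac{146615}{62837} + \frac{469344}{W{\left(u,-340 \right)}} = - \frac{146615}{62837} + \frac{469344}{695} = \frac{29390271503}{43671715}$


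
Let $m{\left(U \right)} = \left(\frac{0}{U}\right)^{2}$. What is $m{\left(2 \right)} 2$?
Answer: $0$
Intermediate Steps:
$m{\left(U \right)} = 0$ ($m{\left(U \right)} = 0^{2} = 0$)
$m{\left(2 \right)} 2 = 0 \cdot 2 = 0$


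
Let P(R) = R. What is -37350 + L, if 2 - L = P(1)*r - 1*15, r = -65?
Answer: -37268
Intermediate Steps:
L = 82 (L = 2 - (1*(-65) - 1*15) = 2 - (-65 - 15) = 2 - 1*(-80) = 2 + 80 = 82)
-37350 + L = -37350 + 82 = -37268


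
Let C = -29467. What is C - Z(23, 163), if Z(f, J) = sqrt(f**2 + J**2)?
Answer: -29467 - sqrt(27098) ≈ -29632.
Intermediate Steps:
Z(f, J) = sqrt(J**2 + f**2)
C - Z(23, 163) = -29467 - sqrt(163**2 + 23**2) = -29467 - sqrt(26569 + 529) = -29467 - sqrt(27098)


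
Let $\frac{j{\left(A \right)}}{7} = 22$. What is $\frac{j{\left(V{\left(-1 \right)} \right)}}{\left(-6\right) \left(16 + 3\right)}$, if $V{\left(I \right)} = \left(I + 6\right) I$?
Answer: $- \frac{77}{57} \approx -1.3509$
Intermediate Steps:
$V{\left(I \right)} = I \left(6 + I\right)$ ($V{\left(I \right)} = \left(6 + I\right) I = I \left(6 + I\right)$)
$j{\left(A \right)} = 154$ ($j{\left(A \right)} = 7 \cdot 22 = 154$)
$\frac{j{\left(V{\left(-1 \right)} \right)}}{\left(-6\right) \left(16 + 3\right)} = \frac{154}{\left(-6\right) \left(16 + 3\right)} = \frac{154}{\left(-6\right) 19} = \frac{154}{-114} = 154 \left(- \frac{1}{114}\right) = - \frac{77}{57}$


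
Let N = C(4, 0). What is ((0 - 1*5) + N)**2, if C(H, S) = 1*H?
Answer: 1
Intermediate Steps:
C(H, S) = H
N = 4
((0 - 1*5) + N)**2 = ((0 - 1*5) + 4)**2 = ((0 - 5) + 4)**2 = (-5 + 4)**2 = (-1)**2 = 1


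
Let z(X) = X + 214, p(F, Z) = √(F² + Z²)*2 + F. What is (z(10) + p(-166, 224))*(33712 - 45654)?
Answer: -692636 - 47768*√19433 ≈ -7.3516e+6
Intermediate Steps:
p(F, Z) = F + 2*√(F² + Z²) (p(F, Z) = 2*√(F² + Z²) + F = F + 2*√(F² + Z²))
z(X) = 214 + X
(z(10) + p(-166, 224))*(33712 - 45654) = ((214 + 10) + (-166 + 2*√((-166)² + 224²)))*(33712 - 45654) = (224 + (-166 + 2*√(27556 + 50176)))*(-11942) = (224 + (-166 + 2*√77732))*(-11942) = (224 + (-166 + 2*(2*√19433)))*(-11942) = (224 + (-166 + 4*√19433))*(-11942) = (58 + 4*√19433)*(-11942) = -692636 - 47768*√19433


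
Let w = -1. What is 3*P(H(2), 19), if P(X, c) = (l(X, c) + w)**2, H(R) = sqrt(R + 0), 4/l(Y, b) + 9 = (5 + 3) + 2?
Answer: 27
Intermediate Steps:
l(Y, b) = 4 (l(Y, b) = 4/(-9 + ((5 + 3) + 2)) = 4/(-9 + (8 + 2)) = 4/(-9 + 10) = 4/1 = 4*1 = 4)
H(R) = sqrt(R)
P(X, c) = 9 (P(X, c) = (4 - 1)**2 = 3**2 = 9)
3*P(H(2), 19) = 3*9 = 27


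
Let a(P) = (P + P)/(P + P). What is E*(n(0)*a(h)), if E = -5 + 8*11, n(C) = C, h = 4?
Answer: 0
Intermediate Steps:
a(P) = 1 (a(P) = (2*P)/((2*P)) = (2*P)*(1/(2*P)) = 1)
E = 83 (E = -5 + 88 = 83)
E*(n(0)*a(h)) = 83*(0*1) = 83*0 = 0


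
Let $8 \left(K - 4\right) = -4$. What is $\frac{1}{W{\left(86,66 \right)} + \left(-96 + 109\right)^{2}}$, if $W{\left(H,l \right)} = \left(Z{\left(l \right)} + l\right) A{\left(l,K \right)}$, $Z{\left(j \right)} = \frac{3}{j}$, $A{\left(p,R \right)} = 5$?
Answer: $\frac{22}{10983} \approx 0.0020031$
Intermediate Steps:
$K = \frac{7}{2}$ ($K = 4 + \frac{1}{8} \left(-4\right) = 4 - \frac{1}{2} = \frac{7}{2} \approx 3.5$)
$W{\left(H,l \right)} = 5 l + \frac{15}{l}$ ($W{\left(H,l \right)} = \left(\frac{3}{l} + l\right) 5 = \left(l + \frac{3}{l}\right) 5 = 5 l + \frac{15}{l}$)
$\frac{1}{W{\left(86,66 \right)} + \left(-96 + 109\right)^{2}} = \frac{1}{\left(5 \cdot 66 + \frac{15}{66}\right) + \left(-96 + 109\right)^{2}} = \frac{1}{\left(330 + 15 \cdot \frac{1}{66}\right) + 13^{2}} = \frac{1}{\left(330 + \frac{5}{22}\right) + 169} = \frac{1}{\frac{7265}{22} + 169} = \frac{1}{\frac{10983}{22}} = \frac{22}{10983}$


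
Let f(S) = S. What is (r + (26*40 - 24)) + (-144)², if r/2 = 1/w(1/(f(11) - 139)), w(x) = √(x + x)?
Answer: 21752 - 16*I ≈ 21752.0 - 16.0*I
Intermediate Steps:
w(x) = √2*√x (w(x) = √(2*x) = √2*√x)
r = -16*I (r = 2/((√2*√(1/(11 - 139)))) = 2/((√2*√(1/(-128)))) = 2/((√2*√(-1/128))) = 2/((√2*(I*√2/16))) = 2/((I/8)) = 2*(-8*I) = -16*I ≈ -16.0*I)
(r + (26*40 - 24)) + (-144)² = (-16*I + (26*40 - 24)) + (-144)² = (-16*I + (1040 - 24)) + 20736 = (-16*I + 1016) + 20736 = (1016 - 16*I) + 20736 = 21752 - 16*I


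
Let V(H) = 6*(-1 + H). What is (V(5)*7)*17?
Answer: 2856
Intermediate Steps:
V(H) = -6 + 6*H
(V(5)*7)*17 = ((-6 + 6*5)*7)*17 = ((-6 + 30)*7)*17 = (24*7)*17 = 168*17 = 2856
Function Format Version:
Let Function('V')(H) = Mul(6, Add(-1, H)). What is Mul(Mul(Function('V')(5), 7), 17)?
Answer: 2856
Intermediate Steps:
Function('V')(H) = Add(-6, Mul(6, H))
Mul(Mul(Function('V')(5), 7), 17) = Mul(Mul(Add(-6, Mul(6, 5)), 7), 17) = Mul(Mul(Add(-6, 30), 7), 17) = Mul(Mul(24, 7), 17) = Mul(168, 17) = 2856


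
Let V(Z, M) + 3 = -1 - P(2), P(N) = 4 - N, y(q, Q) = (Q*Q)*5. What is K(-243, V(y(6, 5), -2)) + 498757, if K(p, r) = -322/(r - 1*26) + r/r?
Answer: 7980289/16 ≈ 4.9877e+5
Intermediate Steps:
y(q, Q) = 5*Q² (y(q, Q) = Q²*5 = 5*Q²)
V(Z, M) = -6 (V(Z, M) = -3 + (-1 - (4 - 1*2)) = -3 + (-1 - (4 - 2)) = -3 + (-1 - 1*2) = -3 + (-1 - 2) = -3 - 3 = -6)
K(p, r) = 1 - 322/(-26 + r) (K(p, r) = -322/(r - 26) + 1 = -322/(-26 + r) + 1 = 1 - 322/(-26 + r))
K(-243, V(y(6, 5), -2)) + 498757 = (-348 - 6)/(-26 - 6) + 498757 = -354/(-32) + 498757 = -1/32*(-354) + 498757 = 177/16 + 498757 = 7980289/16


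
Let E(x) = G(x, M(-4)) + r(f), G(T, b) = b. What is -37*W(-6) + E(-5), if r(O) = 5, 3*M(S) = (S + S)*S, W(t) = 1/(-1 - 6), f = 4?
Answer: 440/21 ≈ 20.952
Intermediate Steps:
W(t) = -⅐ (W(t) = 1/(-7) = -⅐)
M(S) = 2*S²/3 (M(S) = ((S + S)*S)/3 = ((2*S)*S)/3 = (2*S²)/3 = 2*S²/3)
E(x) = 47/3 (E(x) = (⅔)*(-4)² + 5 = (⅔)*16 + 5 = 32/3 + 5 = 47/3)
-37*W(-6) + E(-5) = -37*(-⅐) + 47/3 = 37/7 + 47/3 = 440/21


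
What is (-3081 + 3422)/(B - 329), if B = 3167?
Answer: 31/258 ≈ 0.12016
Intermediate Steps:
(-3081 + 3422)/(B - 329) = (-3081 + 3422)/(3167 - 329) = 341/2838 = 341*(1/2838) = 31/258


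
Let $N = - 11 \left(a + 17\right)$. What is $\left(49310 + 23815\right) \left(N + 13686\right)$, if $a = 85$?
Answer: $918742500$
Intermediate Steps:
$N = -1122$ ($N = - 11 \left(85 + 17\right) = \left(-11\right) 102 = -1122$)
$\left(49310 + 23815\right) \left(N + 13686\right) = \left(49310 + 23815\right) \left(-1122 + 13686\right) = 73125 \cdot 12564 = 918742500$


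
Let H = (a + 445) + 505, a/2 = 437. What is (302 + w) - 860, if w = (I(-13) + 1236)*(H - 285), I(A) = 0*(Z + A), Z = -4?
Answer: 1901646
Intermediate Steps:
a = 874 (a = 2*437 = 874)
H = 1824 (H = (874 + 445) + 505 = 1319 + 505 = 1824)
I(A) = 0 (I(A) = 0*(-4 + A) = 0)
w = 1902204 (w = (0 + 1236)*(1824 - 285) = 1236*1539 = 1902204)
(302 + w) - 860 = (302 + 1902204) - 860 = 1902506 - 860 = 1901646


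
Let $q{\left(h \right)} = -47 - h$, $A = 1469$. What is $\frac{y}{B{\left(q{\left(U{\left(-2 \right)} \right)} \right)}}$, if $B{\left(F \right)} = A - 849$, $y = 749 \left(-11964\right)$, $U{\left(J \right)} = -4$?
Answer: $- \frac{2240259}{155} \approx -14453.0$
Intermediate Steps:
$y = -8961036$
$B{\left(F \right)} = 620$ ($B{\left(F \right)} = 1469 - 849 = 620$)
$\frac{y}{B{\left(q{\left(U{\left(-2 \right)} \right)} \right)}} = - \frac{8961036}{620} = \left(-8961036\right) \frac{1}{620} = - \frac{2240259}{155}$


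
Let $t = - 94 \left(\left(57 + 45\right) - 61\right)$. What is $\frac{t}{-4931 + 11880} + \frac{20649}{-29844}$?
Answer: $- \frac{86169559}{69128652} \approx -1.2465$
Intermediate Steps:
$t = -3854$ ($t = - 94 \left(102 - 61\right) = \left(-94\right) 41 = -3854$)
$\frac{t}{-4931 + 11880} + \frac{20649}{-29844} = - \frac{3854}{-4931 + 11880} + \frac{20649}{-29844} = - \frac{3854}{6949} + 20649 \left(- \frac{1}{29844}\right) = \left(-3854\right) \frac{1}{6949} - \frac{6883}{9948} = - \frac{3854}{6949} - \frac{6883}{9948} = - \frac{86169559}{69128652}$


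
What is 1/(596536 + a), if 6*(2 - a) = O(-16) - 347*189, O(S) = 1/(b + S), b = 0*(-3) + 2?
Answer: 84/51027355 ≈ 1.6462e-6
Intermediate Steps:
b = 2 (b = 0 + 2 = 2)
O(S) = 1/(2 + S)
a = 918331/84 (a = 2 - (1/(2 - 16) - 347*189)/6 = 2 - (1/(-14) - 65583)/6 = 2 - (-1/14 - 65583)/6 = 2 - 1/6*(-918163/14) = 2 + 918163/84 = 918331/84 ≈ 10933.)
1/(596536 + a) = 1/(596536 + 918331/84) = 1/(51027355/84) = 84/51027355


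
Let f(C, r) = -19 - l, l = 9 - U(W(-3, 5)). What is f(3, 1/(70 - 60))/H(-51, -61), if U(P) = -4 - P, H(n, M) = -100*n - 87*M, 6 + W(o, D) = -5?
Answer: -7/3469 ≈ -0.0020179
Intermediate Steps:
W(o, D) = -11 (W(o, D) = -6 - 5 = -11)
l = 2 (l = 9 - (-4 - 1*(-11)) = 9 - (-4 + 11) = 9 - 1*7 = 9 - 7 = 2)
f(C, r) = -21 (f(C, r) = -19 - 1*2 = -19 - 2 = -21)
f(3, 1/(70 - 60))/H(-51, -61) = -21/(-100*(-51) - 87*(-61)) = -21/(5100 + 5307) = -21/10407 = -21*1/10407 = -7/3469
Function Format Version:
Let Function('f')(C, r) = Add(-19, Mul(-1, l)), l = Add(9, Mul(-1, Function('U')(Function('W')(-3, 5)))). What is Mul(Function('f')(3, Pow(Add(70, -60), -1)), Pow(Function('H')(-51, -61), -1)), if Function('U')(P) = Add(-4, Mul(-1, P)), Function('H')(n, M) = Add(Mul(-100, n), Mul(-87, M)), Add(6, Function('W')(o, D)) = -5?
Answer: Rational(-7, 3469) ≈ -0.0020179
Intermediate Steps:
Function('W')(o, D) = -11 (Function('W')(o, D) = Add(-6, -5) = -11)
l = 2 (l = Add(9, Mul(-1, Add(-4, Mul(-1, -11)))) = Add(9, Mul(-1, Add(-4, 11))) = Add(9, Mul(-1, 7)) = Add(9, -7) = 2)
Function('f')(C, r) = -21 (Function('f')(C, r) = Add(-19, Mul(-1, 2)) = Add(-19, -2) = -21)
Mul(Function('f')(3, Pow(Add(70, -60), -1)), Pow(Function('H')(-51, -61), -1)) = Mul(-21, Pow(Add(Mul(-100, -51), Mul(-87, -61)), -1)) = Mul(-21, Pow(Add(5100, 5307), -1)) = Mul(-21, Pow(10407, -1)) = Mul(-21, Rational(1, 10407)) = Rational(-7, 3469)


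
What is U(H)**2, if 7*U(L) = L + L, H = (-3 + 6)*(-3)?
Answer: 324/49 ≈ 6.6122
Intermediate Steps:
H = -9 (H = 3*(-3) = -9)
U(L) = 2*L/7 (U(L) = (L + L)/7 = (2*L)/7 = 2*L/7)
U(H)**2 = ((2/7)*(-9))**2 = (-18/7)**2 = 324/49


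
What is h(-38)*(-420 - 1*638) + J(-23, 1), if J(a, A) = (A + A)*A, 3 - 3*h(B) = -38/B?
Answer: -2110/3 ≈ -703.33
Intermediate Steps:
h(B) = 1 + 38/(3*B) (h(B) = 1 - (-38)/(3*B) = 1 + 38/(3*B))
J(a, A) = 2*A² (J(a, A) = (2*A)*A = 2*A²)
h(-38)*(-420 - 1*638) + J(-23, 1) = ((38/3 - 38)/(-38))*(-420 - 1*638) + 2*1² = (-1/38*(-76/3))*(-420 - 638) + 2*1 = (⅔)*(-1058) + 2 = -2116/3 + 2 = -2110/3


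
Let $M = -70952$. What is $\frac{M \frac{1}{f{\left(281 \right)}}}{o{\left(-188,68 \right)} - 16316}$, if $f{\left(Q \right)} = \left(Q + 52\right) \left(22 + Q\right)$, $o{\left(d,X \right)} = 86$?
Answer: $\frac{35476}{818795385} \approx 4.3327 \cdot 10^{-5}$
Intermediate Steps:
$f{\left(Q \right)} = \left(22 + Q\right) \left(52 + Q\right)$ ($f{\left(Q \right)} = \left(52 + Q\right) \left(22 + Q\right) = \left(22 + Q\right) \left(52 + Q\right)$)
$\frac{M \frac{1}{f{\left(281 \right)}}}{o{\left(-188,68 \right)} - 16316} = \frac{\left(-70952\right) \frac{1}{1144 + 281^{2} + 74 \cdot 281}}{86 - 16316} = \frac{\left(-70952\right) \frac{1}{1144 + 78961 + 20794}}{-16230} = - \frac{70952}{100899} \left(- \frac{1}{16230}\right) = \left(-70952\right) \frac{1}{100899} \left(- \frac{1}{16230}\right) = \left(- \frac{70952}{100899}\right) \left(- \frac{1}{16230}\right) = \frac{35476}{818795385}$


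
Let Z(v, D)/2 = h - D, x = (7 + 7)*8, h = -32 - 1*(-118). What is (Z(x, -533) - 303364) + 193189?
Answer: -108937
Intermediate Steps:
h = 86 (h = -32 + 118 = 86)
x = 112 (x = 14*8 = 112)
Z(v, D) = 172 - 2*D (Z(v, D) = 2*(86 - D) = 172 - 2*D)
(Z(x, -533) - 303364) + 193189 = ((172 - 2*(-533)) - 303364) + 193189 = ((172 + 1066) - 303364) + 193189 = (1238 - 303364) + 193189 = -302126 + 193189 = -108937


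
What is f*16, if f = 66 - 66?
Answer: 0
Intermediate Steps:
f = 0
f*16 = 0*16 = 0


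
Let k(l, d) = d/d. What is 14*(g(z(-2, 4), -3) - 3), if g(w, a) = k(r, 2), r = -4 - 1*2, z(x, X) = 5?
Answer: -28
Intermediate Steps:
r = -6 (r = -4 - 2 = -6)
k(l, d) = 1
g(w, a) = 1
14*(g(z(-2, 4), -3) - 3) = 14*(1 - 3) = 14*(-2) = -28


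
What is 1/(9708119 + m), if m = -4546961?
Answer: 1/5161158 ≈ 1.9375e-7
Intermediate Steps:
1/(9708119 + m) = 1/(9708119 - 4546961) = 1/5161158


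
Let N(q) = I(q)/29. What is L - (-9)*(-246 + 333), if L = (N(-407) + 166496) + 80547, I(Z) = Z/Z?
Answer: 7186955/29 ≈ 2.4783e+5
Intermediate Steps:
I(Z) = 1
N(q) = 1/29
L = 7164248/29 (L = (1/29 + 166496) + 80547 = 4828385/29 + 80547 = 7164248/29 ≈ 2.4704e+5)
L - (-9)*(-246 + 333) = 7164248/29 - (-9)*(-246 + 333) = 7164248/29 - (-9)*87 = 7164248/29 - 1*(-783) = 7164248/29 + 783 = 7186955/29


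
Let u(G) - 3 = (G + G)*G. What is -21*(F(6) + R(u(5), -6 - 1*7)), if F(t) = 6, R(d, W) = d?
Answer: -1239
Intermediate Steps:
u(G) = 3 + 2*G² (u(G) = 3 + (G + G)*G = 3 + (2*G)*G = 3 + 2*G²)
-21*(F(6) + R(u(5), -6 - 1*7)) = -21*(6 + (3 + 2*5²)) = -21*(6 + (3 + 2*25)) = -21*(6 + (3 + 50)) = -21*(6 + 53) = -21*59 = -1239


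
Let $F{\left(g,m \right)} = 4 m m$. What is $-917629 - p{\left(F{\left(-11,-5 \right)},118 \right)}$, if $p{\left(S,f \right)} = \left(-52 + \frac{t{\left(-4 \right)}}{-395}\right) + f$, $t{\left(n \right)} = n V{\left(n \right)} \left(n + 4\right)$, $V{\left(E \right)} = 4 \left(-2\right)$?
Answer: $-917695$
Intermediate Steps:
$V{\left(E \right)} = -8$
$F{\left(g,m \right)} = 4 m^{2}$
$t{\left(n \right)} = - 8 n \left(4 + n\right)$ ($t{\left(n \right)} = n \left(-8\right) \left(n + 4\right) = - 8 n \left(4 + n\right)$)
$p{\left(S,f \right)} = -52 + f$ ($p{\left(S,f \right)} = \left(-52 + \frac{\left(-8\right) \left(-4\right) \left(4 - 4\right)}{-395}\right) + f = \left(-52 + \left(-8\right) \left(-4\right) 0 \left(- \frac{1}{395}\right)\right) + f = \left(-52 + 0 \left(- \frac{1}{395}\right)\right) + f = \left(-52 + 0\right) + f = -52 + f$)
$-917629 - p{\left(F{\left(-11,-5 \right)},118 \right)} = -917629 - \left(-52 + 118\right) = -917629 - 66 = -917695$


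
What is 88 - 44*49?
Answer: -2068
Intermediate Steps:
88 - 44*49 = 88 - 2156 = -2068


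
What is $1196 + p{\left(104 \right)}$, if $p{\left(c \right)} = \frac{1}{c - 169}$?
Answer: $\frac{77739}{65} \approx 1196.0$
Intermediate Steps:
$p{\left(c \right)} = \frac{1}{-169 + c}$
$1196 + p{\left(104 \right)} = 1196 + \frac{1}{-169 + 104} = 1196 + \frac{1}{-65} = 1196 - \frac{1}{65} = \frac{77739}{65}$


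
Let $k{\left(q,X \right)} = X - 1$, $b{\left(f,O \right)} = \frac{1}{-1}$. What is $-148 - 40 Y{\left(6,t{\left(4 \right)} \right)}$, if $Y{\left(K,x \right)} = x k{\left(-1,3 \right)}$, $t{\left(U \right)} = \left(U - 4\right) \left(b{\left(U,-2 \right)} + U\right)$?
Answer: $-148$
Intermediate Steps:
$b{\left(f,O \right)} = -1$
$t{\left(U \right)} = \left(-1 + U\right) \left(-4 + U\right)$ ($t{\left(U \right)} = \left(U - 4\right) \left(-1 + U\right) = \left(-4 + U\right) \left(-1 + U\right) = \left(-1 + U\right) \left(-4 + U\right)$)
$k{\left(q,X \right)} = -1 + X$ ($k{\left(q,X \right)} = X - 1 = -1 + X$)
$Y{\left(K,x \right)} = 2 x$ ($Y{\left(K,x \right)} = x \left(-1 + 3\right) = x 2 = 2 x$)
$-148 - 40 Y{\left(6,t{\left(4 \right)} \right)} = -148 - 40 \cdot 2 \left(4 + 4^{2} - 20\right) = -148 - 40 \cdot 2 \left(4 + 16 - 20\right) = -148 - 40 \cdot 2 \cdot 0 = -148 - 0 = -148 + 0 = -148$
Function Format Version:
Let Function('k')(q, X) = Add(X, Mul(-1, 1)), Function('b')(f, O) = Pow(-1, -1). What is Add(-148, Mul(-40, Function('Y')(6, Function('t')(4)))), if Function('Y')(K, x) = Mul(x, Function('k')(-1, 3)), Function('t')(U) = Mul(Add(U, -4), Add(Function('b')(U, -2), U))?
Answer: -148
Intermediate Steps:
Function('b')(f, O) = -1
Function('t')(U) = Mul(Add(-1, U), Add(-4, U)) (Function('t')(U) = Mul(Add(U, -4), Add(-1, U)) = Mul(Add(-4, U), Add(-1, U)) = Mul(Add(-1, U), Add(-4, U)))
Function('k')(q, X) = Add(-1, X) (Function('k')(q, X) = Add(X, -1) = Add(-1, X))
Function('Y')(K, x) = Mul(2, x) (Function('Y')(K, x) = Mul(x, Add(-1, 3)) = Mul(x, 2) = Mul(2, x))
Add(-148, Mul(-40, Function('Y')(6, Function('t')(4)))) = Add(-148, Mul(-40, Mul(2, Add(4, Pow(4, 2), Mul(-5, 4))))) = Add(-148, Mul(-40, Mul(2, Add(4, 16, -20)))) = Add(-148, Mul(-40, Mul(2, 0))) = Add(-148, Mul(-40, 0)) = Add(-148, 0) = -148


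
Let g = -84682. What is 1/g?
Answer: -1/84682 ≈ -1.1809e-5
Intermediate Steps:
1/g = 1/(-84682) = -1/84682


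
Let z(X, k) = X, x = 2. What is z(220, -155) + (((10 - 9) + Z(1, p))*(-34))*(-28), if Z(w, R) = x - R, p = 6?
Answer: -2636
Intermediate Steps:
Z(w, R) = 2 - R
z(220, -155) + (((10 - 9) + Z(1, p))*(-34))*(-28) = 220 + (((10 - 9) + (2 - 1*6))*(-34))*(-28) = 220 + ((1 + (2 - 6))*(-34))*(-28) = 220 + ((1 - 4)*(-34))*(-28) = 220 - 3*(-34)*(-28) = 220 + 102*(-28) = 220 - 2856 = -2636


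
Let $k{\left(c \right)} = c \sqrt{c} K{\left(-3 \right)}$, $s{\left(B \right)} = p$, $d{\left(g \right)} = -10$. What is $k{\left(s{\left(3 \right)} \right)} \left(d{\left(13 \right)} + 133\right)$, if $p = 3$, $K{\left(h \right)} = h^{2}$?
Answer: $3321 \sqrt{3} \approx 5752.1$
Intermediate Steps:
$s{\left(B \right)} = 3$
$k{\left(c \right)} = 9 c^{\frac{3}{2}}$ ($k{\left(c \right)} = c \sqrt{c} \left(-3\right)^{2} = c^{\frac{3}{2}} \cdot 9 = 9 c^{\frac{3}{2}}$)
$k{\left(s{\left(3 \right)} \right)} \left(d{\left(13 \right)} + 133\right) = 9 \cdot 3^{\frac{3}{2}} \left(-10 + 133\right) = 9 \cdot 3 \sqrt{3} \cdot 123 = 27 \sqrt{3} \cdot 123 = 3321 \sqrt{3}$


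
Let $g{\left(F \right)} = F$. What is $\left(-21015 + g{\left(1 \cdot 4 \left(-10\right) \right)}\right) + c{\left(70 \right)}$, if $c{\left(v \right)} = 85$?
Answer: $-20970$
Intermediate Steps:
$\left(-21015 + g{\left(1 \cdot 4 \left(-10\right) \right)}\right) + c{\left(70 \right)} = \left(-21015 + 1 \cdot 4 \left(-10\right)\right) + 85 = \left(-21015 + 4 \left(-10\right)\right) + 85 = \left(-21015 - 40\right) + 85 = -21055 + 85 = -20970$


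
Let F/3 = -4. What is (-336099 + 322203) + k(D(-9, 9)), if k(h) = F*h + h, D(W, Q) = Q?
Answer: -13995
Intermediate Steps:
F = -12 (F = 3*(-4) = -12)
k(h) = -11*h (k(h) = -12*h + h = -11*h)
(-336099 + 322203) + k(D(-9, 9)) = (-336099 + 322203) - 11*9 = -13896 - 99 = -13995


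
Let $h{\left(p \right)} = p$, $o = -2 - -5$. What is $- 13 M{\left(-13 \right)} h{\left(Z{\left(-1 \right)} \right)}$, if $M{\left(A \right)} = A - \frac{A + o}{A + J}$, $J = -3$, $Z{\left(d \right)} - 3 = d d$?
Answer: $\frac{1417}{2} \approx 708.5$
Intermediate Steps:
$Z{\left(d \right)} = 3 + d^{2}$ ($Z{\left(d \right)} = 3 + d d = 3 + d^{2}$)
$o = 3$ ($o = -2 + 5 = 3$)
$M{\left(A \right)} = A - \frac{3 + A}{-3 + A}$ ($M{\left(A \right)} = A - \frac{A + 3}{A - 3} = A - \frac{3 + A}{-3 + A}$)
$- 13 M{\left(-13 \right)} h{\left(Z{\left(-1 \right)} \right)} = - 13 \frac{-3 + \left(-13\right)^{2} - -52}{-3 - 13} \left(3 + \left(-1\right)^{2}\right) = - 13 \frac{-3 + 169 + 52}{-16} \left(3 + 1\right) = - 13 \left(\left(- \frac{1}{16}\right) 218\right) 4 = \left(-13\right) \left(- \frac{109}{8}\right) 4 = \frac{1417}{8} \cdot 4 = \frac{1417}{2}$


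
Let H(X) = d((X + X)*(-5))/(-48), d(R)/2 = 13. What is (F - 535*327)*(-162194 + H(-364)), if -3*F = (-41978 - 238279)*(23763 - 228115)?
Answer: 74313131580771677/24 ≈ 3.0964e+15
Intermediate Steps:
d(R) = 26 (d(R) = 2*13 = 26)
F = -19090359488 (F = -(-41978 - 238279)*(23763 - 228115)/3 = -(-93419)*(-204352) = -1/3*57271078464 = -19090359488)
H(X) = -13/24 (H(X) = 26/(-48) = 26*(-1/48) = -13/24)
(F - 535*327)*(-162194 + H(-364)) = (-19090359488 - 535*327)*(-162194 - 13/24) = (-19090359488 - 174945)*(-3892669/24) = -19090534433*(-3892669/24) = 74313131580771677/24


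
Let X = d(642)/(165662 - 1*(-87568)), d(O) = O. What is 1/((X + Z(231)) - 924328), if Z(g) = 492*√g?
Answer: -1646470360528265/1521779048788265648089 - 876380916300*√231/1521779048788265648089 ≈ -1.0907e-6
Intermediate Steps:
X = 107/42205 (X = 642/(165662 - 1*(-87568)) = 642/(165662 + 87568) = 642/253230 = 642*(1/253230) = 107/42205 ≈ 0.0025352)
1/((X + Z(231)) - 924328) = 1/((107/42205 + 492*√231) - 924328) = 1/(-39011263133/42205 + 492*√231)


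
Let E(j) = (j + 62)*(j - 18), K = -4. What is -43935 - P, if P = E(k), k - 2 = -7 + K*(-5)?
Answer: -43704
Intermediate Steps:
k = 15 (k = 2 + (-7 - 4*(-5)) = 2 + (-7 + 20) = 2 + 13 = 15)
E(j) = (-18 + j)*(62 + j) (E(j) = (62 + j)*(-18 + j) = (-18 + j)*(62 + j))
P = -231 (P = -1116 + 15² + 44*15 = -1116 + 225 + 660 = -231)
-43935 - P = -43935 - 1*(-231) = -43935 + 231 = -43704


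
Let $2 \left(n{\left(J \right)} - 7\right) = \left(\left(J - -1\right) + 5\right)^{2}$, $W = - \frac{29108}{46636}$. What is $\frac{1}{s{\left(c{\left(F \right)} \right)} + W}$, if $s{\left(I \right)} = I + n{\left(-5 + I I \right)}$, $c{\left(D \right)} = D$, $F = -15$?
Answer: $\frac{11659}{297646993} \approx 3.9171 \cdot 10^{-5}$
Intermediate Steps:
$W = - \frac{7277}{11659}$ ($W = \left(-29108\right) \frac{1}{46636} = - \frac{7277}{11659} \approx -0.62415$)
$n{\left(J \right)} = 7 + \frac{\left(6 + J\right)^{2}}{2}$ ($n{\left(J \right)} = 7 + \frac{\left(\left(J - -1\right) + 5\right)^{2}}{2} = 7 + \frac{\left(\left(J + 1\right) + 5\right)^{2}}{2} = 7 + \frac{\left(\left(1 + J\right) + 5\right)^{2}}{2} = 7 + \frac{\left(6 + J\right)^{2}}{2}$)
$s{\left(I \right)} = 7 + I + \frac{\left(1 + I^{2}\right)^{2}}{2}$ ($s{\left(I \right)} = I + \left(7 + \frac{\left(6 + \left(-5 + I I\right)\right)^{2}}{2}\right) = I + \left(7 + \frac{\left(6 + \left(-5 + I^{2}\right)\right)^{2}}{2}\right) = I + \left(7 + \frac{\left(1 + I^{2}\right)^{2}}{2}\right) = 7 + I + \frac{\left(1 + I^{2}\right)^{2}}{2}$)
$\frac{1}{s{\left(c{\left(F \right)} \right)} + W} = \frac{1}{\left(7 - 15 + \frac{\left(1 + \left(-15\right)^{2}\right)^{2}}{2}\right) - \frac{7277}{11659}} = \frac{1}{\left(7 - 15 + \frac{\left(1 + 225\right)^{2}}{2}\right) - \frac{7277}{11659}} = \frac{1}{\left(7 - 15 + \frac{226^{2}}{2}\right) - \frac{7277}{11659}} = \frac{1}{\left(7 - 15 + \frac{1}{2} \cdot 51076\right) - \frac{7277}{11659}} = \frac{1}{\left(7 - 15 + 25538\right) - \frac{7277}{11659}} = \frac{1}{25530 - \frac{7277}{11659}} = \frac{1}{\frac{297646993}{11659}} = \frac{11659}{297646993}$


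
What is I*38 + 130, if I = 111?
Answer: 4348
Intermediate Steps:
I*38 + 130 = 111*38 + 130 = 4218 + 130 = 4348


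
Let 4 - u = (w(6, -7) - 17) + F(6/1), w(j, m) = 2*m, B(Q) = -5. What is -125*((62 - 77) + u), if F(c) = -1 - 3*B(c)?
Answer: -750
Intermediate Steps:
F(c) = 14 (F(c) = -1 - 3*(-5) = -1 + 15 = 14)
u = 21 (u = 4 - ((2*(-7) - 17) + 14) = 4 - ((-14 - 17) + 14) = 4 - (-31 + 14) = 4 - 1*(-17) = 4 + 17 = 21)
-125*((62 - 77) + u) = -125*((62 - 77) + 21) = -125*(-15 + 21) = -125*6 = -750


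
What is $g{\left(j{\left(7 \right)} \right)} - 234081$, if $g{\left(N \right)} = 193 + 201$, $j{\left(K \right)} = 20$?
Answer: $-233687$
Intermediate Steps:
$g{\left(N \right)} = 394$
$g{\left(j{\left(7 \right)} \right)} - 234081 = 394 - 234081 = -233687$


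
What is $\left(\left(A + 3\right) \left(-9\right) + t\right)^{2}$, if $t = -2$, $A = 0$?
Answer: $841$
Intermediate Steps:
$\left(\left(A + 3\right) \left(-9\right) + t\right)^{2} = \left(\left(0 + 3\right) \left(-9\right) - 2\right)^{2} = \left(3 \left(-9\right) - 2\right)^{2} = \left(-27 - 2\right)^{2} = \left(-29\right)^{2} = 841$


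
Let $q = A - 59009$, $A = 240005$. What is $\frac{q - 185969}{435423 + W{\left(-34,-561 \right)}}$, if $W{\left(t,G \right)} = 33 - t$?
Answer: $- \frac{4973}{435490} \approx -0.011419$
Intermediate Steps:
$q = 180996$ ($q = 240005 - 59009 = 180996$)
$\frac{q - 185969}{435423 + W{\left(-34,-561 \right)}} = \frac{180996 - 185969}{435423 + \left(33 - -34\right)} = - \frac{4973}{435423 + \left(33 + 34\right)} = - \frac{4973}{435423 + 67} = - \frac{4973}{435490}$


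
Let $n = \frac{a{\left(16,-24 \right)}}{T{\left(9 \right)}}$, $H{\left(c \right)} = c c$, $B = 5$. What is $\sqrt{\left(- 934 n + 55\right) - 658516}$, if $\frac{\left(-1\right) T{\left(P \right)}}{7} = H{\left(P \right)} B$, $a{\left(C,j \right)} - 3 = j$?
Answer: $\frac{i \sqrt{1333397535}}{45} \approx 811.46 i$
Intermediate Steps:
$H{\left(c \right)} = c^{2}$
$a{\left(C,j \right)} = 3 + j$
$T{\left(P \right)} = - 35 P^{2}$ ($T{\left(P \right)} = - 7 P^{2} \cdot 5 = - 7 \cdot 5 P^{2} = - 35 P^{2}$)
$n = \frac{1}{135}$ ($n = \frac{3 - 24}{\left(-35\right) 9^{2}} = - \frac{21}{\left(-35\right) 81} = - \frac{21}{-2835} = \left(-21\right) \left(- \frac{1}{2835}\right) = \frac{1}{135} \approx 0.0074074$)
$\sqrt{\left(- 934 n + 55\right) - 658516} = \sqrt{\left(\left(-934\right) \frac{1}{135} + 55\right) - 658516} = \sqrt{\left(- \frac{934}{135} + 55\right) - 658516} = \sqrt{\frac{6491}{135} - 658516} = \sqrt{- \frac{88893169}{135}} = \frac{i \sqrt{1333397535}}{45}$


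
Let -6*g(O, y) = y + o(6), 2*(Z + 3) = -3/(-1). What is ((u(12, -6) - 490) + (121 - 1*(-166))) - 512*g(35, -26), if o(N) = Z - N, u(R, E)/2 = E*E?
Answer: -8969/3 ≈ -2989.7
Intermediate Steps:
u(R, E) = 2*E**2 (u(R, E) = 2*(E*E) = 2*E**2)
Z = -3/2 (Z = -3 + (-3/(-1))/2 = -3 + (-3*(-1))/2 = -3 + (1/2)*3 = -3 + 3/2 = -3/2 ≈ -1.5000)
o(N) = -3/2 - N
g(O, y) = 5/4 - y/6 (g(O, y) = -(y + (-3/2 - 1*6))/6 = -(y + (-3/2 - 6))/6 = -(y - 15/2)/6 = -(-15/2 + y)/6 = 5/4 - y/6)
((u(12, -6) - 490) + (121 - 1*(-166))) - 512*g(35, -26) = ((2*(-6)**2 - 490) + (121 - 1*(-166))) - 512*(5/4 - 1/6*(-26)) = ((2*36 - 490) + (121 + 166)) - 512*(5/4 + 13/3) = ((72 - 490) + 287) - 512*67/12 = (-418 + 287) - 8576/3 = -131 - 8576/3 = -8969/3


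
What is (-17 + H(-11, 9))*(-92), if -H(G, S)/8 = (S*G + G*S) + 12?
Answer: -135332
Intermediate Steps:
H(G, S) = -96 - 16*G*S (H(G, S) = -8*((S*G + G*S) + 12) = -8*((G*S + G*S) + 12) = -8*(2*G*S + 12) = -8*(12 + 2*G*S) = -96 - 16*G*S)
(-17 + H(-11, 9))*(-92) = (-17 + (-96 - 16*(-11)*9))*(-92) = (-17 + (-96 + 1584))*(-92) = (-17 + 1488)*(-92) = 1471*(-92) = -135332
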